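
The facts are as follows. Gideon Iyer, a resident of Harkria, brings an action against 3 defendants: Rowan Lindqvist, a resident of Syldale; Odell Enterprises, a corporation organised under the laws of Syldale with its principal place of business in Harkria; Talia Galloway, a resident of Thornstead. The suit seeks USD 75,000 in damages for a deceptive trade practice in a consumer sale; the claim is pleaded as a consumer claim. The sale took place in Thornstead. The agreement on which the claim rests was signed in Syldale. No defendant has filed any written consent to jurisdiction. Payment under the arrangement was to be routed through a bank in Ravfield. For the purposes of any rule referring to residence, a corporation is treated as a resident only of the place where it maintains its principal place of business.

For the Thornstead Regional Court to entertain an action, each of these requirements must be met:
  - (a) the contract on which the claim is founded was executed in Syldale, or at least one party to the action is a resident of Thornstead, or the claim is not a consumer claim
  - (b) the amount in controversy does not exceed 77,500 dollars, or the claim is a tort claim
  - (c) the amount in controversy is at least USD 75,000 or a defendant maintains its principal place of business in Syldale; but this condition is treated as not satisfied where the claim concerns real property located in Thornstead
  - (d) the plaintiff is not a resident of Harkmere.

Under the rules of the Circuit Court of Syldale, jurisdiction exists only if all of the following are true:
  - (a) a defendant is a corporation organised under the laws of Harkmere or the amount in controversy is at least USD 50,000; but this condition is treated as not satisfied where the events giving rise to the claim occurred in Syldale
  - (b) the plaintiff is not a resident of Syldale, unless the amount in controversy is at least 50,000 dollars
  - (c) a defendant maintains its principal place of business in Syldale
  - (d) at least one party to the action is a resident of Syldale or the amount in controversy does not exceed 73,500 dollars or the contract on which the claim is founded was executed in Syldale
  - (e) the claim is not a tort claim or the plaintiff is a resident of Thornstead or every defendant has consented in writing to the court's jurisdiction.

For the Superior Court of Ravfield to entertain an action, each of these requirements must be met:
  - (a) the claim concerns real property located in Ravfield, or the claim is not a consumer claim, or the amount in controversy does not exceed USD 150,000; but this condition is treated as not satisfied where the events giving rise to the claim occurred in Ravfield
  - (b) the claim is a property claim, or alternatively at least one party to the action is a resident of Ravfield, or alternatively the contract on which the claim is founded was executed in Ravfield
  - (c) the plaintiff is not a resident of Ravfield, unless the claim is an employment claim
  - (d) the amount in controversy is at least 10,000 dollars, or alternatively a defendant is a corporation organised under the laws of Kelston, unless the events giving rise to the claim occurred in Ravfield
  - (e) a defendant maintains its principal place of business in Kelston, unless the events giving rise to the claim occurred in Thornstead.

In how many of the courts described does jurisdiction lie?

The Thornstead Regional Court:
  (a) The contract was executed in Syldale, which satisfies one of the alternatives. Met.
  (b) The amount in controversy is 75,000 dollars, within the $77,500 ceiling, which satisfies one of the alternatives. Condition met.
  (c) The amount in controversy is $75,000, which meets the $75,000 floor, so this disjunct is met. And the carve-out is inapplicable — the claim does not concern real property. Condition met.
  (d) The plaintiff resides in Harkria, which is not Harkmere. Satisfied.
  → Every requirement is satisfied — jurisdiction.
The Circuit Court of Syldale:
  (a) The amount in controversy is USD 75,000, which meets the USD 50,000 floor, which satisfies one of the alternatives. And the carve-out is inapplicable — the operative events occurred in Thornstead, not Syldale. Satisfied.
  (b) The plaintiff resides in Harkria, which is not Syldale. Condition met.
  (c) The corporate defendant(s) have their principal place of business in Harkria, not Syldale. Fails.
  (d) Rowan Lindqvist resides in Syldale, which satisfies one of the alternatives. Satisfied.
  (e) The claim is a consumer claim, not a tort claim — that alternative is enough. Met.
  → The court lacks jurisdiction.
The Superior Court of Ravfield:
  (a) The amount in controversy is USD 75,000, within the USD 150,000 ceiling, which satisfies one of the alternatives. The exception is not triggered, since the operative events occurred in Thornstead, not Ravfield. Met.
  (b) The claim is a consumer claim, not a property claim; no party resides in Ravfield; the contract was executed in Syldale, not Ravfield — every alternative fails. Fails.
  (c) The plaintiff resides in Harkria, which is not Ravfield. Met.
  (d) The amount in controversy is USD 75,000, which meets the $10,000 floor, which satisfies one of the alternatives. Met.
  (e) The corporate defendant(s) have their principal place of business in Harkria, not Kelston. The proviso rescues it, though: the operative events occurred in Thornstead. Satisfied.
  → Not every requirement is met — no jurisdiction.
Courts with jurisdiction: the Thornstead Regional Court — 1 in total.

1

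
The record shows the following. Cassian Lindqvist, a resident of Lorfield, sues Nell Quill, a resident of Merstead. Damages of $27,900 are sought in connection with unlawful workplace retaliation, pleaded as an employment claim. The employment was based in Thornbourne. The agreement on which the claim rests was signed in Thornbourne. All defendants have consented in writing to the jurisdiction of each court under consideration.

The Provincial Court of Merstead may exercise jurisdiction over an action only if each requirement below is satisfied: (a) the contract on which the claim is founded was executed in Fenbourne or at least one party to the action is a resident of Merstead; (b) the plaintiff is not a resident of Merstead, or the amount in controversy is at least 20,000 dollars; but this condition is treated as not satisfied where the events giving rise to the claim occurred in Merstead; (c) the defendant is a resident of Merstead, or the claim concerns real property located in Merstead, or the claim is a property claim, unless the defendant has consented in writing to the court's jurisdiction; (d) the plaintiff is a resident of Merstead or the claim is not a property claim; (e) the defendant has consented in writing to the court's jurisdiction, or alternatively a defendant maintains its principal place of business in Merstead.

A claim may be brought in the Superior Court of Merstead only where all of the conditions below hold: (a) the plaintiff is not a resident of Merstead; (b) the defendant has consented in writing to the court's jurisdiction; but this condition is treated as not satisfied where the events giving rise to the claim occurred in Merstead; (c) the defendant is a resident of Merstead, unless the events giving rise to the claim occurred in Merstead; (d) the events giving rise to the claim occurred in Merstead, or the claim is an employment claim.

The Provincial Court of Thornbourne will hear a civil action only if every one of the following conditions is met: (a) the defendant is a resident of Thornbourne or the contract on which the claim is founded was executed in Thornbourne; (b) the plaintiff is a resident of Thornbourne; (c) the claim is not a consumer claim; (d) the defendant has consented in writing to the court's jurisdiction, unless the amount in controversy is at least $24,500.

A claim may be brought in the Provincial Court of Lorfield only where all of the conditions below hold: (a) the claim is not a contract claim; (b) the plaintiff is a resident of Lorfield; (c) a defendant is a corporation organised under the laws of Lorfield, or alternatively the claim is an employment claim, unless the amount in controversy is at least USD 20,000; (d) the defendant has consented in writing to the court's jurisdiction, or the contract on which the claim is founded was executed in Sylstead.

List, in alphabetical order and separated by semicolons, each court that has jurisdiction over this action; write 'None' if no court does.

The Provincial Court of Merstead:
  (a) Nell Quill resides in Merstead — that alternative is enough. Satisfied.
  (b) The plaintiff resides in Lorfield, which is not Merstead, which satisfies one of the alternatives. And the carve-out is inapplicable — the operative events occurred in Thornbourne, not Merstead. Condition met.
  (c) The defendant resides in Merstead, which satisfies one of the alternatives. Met.
  (d) The claim is an employment claim, not a property claim, which satisfies one of the alternatives. Satisfied.
  (e) Every defendant has filed written consent, so this disjunct is met. Met.
  → Every requirement is satisfied — jurisdiction.
The Superior Court of Merstead:
  (a) The plaintiff resides in Lorfield, which is not Merstead. Satisfied.
  (b) Every defendant has filed written consent. And the carve-out is inapplicable — the operative events occurred in Thornbourne, not Merstead. Satisfied.
  (c) The defendant resides in Merstead. Satisfied.
  (d) The claim is an employment claim, which satisfies one of the alternatives. Met.
  → Every requirement is satisfied — jurisdiction.
The Provincial Court of Thornbourne:
  (a) The contract was executed in Thornbourne — that alternative is enough. Satisfied.
  (b) The plaintiff resides in Lorfield, not Thornbourne. Not satisfied.
  (c) The claim is an employment claim, not a consumer claim. Met.
  (d) Every defendant has filed written consent. Satisfied.
  → Not every requirement is met — no jurisdiction.
The Provincial Court of Lorfield:
  (a) The claim is an employment claim, not a contract claim. Condition met.
  (b) The plaintiff resides in Lorfield. Condition met.
  (c) The claim is an employment claim — that alternative is enough. Met.
  (d) Every defendant has filed written consent, so one alternative holds. Condition met.
  → All conditions met; jurisdiction exists.

the Provincial Court of Lorfield; the Provincial Court of Merstead; the Superior Court of Merstead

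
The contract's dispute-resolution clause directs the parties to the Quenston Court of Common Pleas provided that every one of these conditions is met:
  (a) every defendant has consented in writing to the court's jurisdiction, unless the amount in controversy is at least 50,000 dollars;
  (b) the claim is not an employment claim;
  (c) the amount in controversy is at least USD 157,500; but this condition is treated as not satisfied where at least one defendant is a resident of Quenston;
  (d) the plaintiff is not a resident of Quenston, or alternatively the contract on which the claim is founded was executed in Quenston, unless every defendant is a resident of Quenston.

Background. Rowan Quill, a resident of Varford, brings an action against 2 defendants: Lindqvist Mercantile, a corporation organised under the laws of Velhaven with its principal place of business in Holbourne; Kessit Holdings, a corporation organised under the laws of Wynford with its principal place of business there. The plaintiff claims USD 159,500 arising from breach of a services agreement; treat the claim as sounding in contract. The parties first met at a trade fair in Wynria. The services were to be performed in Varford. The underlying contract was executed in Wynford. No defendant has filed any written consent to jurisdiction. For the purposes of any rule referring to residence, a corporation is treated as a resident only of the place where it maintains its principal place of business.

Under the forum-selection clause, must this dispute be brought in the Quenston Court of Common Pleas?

The Quenston Court of Common Pleas:
  (a) No such written consent has been filed. But the amount in controversy is USD 159,500, which meets the $50,000 floor, and the 'unless' clause therefore excuses the requirement. Met.
  (b) The claim is a contract claim, not an employment claim. Condition met.
  (c) The amount in controversy is USD 159,500, which meets the $157,500 floor. The exception is not triggered, since no defendant resides in Quenston (they reside in Holbourne, Wynford). Satisfied.
  (d) The plaintiff resides in Varford, which is not Quenston — that alternative is enough. Condition met.
  → The clause applies.

Yes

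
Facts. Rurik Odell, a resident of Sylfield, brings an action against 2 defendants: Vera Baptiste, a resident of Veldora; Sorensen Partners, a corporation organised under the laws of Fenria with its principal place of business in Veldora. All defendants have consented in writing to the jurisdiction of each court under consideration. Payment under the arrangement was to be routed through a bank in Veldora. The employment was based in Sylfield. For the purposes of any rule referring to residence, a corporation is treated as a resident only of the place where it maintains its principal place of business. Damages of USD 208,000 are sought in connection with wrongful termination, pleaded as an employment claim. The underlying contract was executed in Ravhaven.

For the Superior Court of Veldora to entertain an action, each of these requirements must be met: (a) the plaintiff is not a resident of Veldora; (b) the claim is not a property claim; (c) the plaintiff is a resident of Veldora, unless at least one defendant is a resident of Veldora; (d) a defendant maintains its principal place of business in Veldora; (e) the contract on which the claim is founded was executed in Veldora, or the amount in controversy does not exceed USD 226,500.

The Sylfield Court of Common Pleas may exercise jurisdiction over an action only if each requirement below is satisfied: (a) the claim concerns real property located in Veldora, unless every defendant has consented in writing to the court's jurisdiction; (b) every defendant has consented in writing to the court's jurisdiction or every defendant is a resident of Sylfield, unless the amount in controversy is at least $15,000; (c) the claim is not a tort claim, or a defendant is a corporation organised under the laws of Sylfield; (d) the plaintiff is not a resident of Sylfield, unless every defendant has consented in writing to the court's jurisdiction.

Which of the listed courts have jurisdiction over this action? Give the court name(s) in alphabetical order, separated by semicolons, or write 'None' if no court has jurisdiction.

the Superior Court of Veldora; the Sylfield Court of Common Pleas

The Superior Court of Veldora:
  (a) The plaintiff resides in Sylfield, which is not Veldora. Satisfied.
  (b) The claim is an employment claim, not a property claim. Met.
  (c) The plaintiff resides in Sylfield, not Veldora. But Vera Baptiste resides in Veldora, and the 'unless' clause therefore excuses the requirement. Met.
  (d) Sorensen Partners has its principal place of business in Veldora. Condition met.
  (e) The amount in controversy is USD 208,000, within the USD 226,500 ceiling, so this disjunct is met. Condition met.
  → Jurisdiction lies.
The Sylfield Court of Common Pleas:
  (a) The claim does not concern real property. However, every defendant has filed written consent, so the 'unless' proviso supplies this condition. Condition met.
  (b) Every defendant has filed written consent — that alternative is enough. Satisfied.
  (c) The claim is an employment claim, not a tort claim, so this disjunct is met. Met.
  (d) The plaintiff resides in Sylfield. The proviso rescues it, though: every defendant has filed written consent. Met.
  → Every requirement is satisfied — jurisdiction.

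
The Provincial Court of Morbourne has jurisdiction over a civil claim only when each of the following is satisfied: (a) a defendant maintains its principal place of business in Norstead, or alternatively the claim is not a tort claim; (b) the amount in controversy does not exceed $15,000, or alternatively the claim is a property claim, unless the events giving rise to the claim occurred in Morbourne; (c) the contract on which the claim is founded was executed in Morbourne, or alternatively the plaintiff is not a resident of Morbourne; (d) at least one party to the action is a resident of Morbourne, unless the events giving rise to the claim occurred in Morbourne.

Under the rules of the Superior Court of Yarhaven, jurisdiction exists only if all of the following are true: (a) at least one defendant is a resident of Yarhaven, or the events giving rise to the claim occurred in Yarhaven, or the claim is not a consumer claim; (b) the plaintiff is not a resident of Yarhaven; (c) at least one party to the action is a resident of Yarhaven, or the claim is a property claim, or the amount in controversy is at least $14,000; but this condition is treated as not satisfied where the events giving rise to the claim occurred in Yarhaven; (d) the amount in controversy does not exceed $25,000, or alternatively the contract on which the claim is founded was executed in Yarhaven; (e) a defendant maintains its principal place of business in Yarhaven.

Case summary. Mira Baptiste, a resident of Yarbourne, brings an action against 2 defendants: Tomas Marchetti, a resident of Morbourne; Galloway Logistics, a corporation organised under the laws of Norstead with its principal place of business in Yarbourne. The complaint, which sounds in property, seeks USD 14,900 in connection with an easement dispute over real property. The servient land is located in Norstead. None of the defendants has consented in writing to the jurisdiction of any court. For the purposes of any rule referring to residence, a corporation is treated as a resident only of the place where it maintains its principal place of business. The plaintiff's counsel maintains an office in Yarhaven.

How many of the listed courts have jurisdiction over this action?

The Provincial Court of Morbourne:
  (a) The claim is a property claim, not a tort claim, so this disjunct is met. Met.
  (b) The amount in controversy is 14,900 dollars, within the 15,000 dollars ceiling, which satisfies one of the alternatives. Condition met.
  (c) The plaintiff resides in Yarbourne, which is not Morbourne, which satisfies one of the alternatives. Met.
  (d) Tomas Marchetti resides in Morbourne. Condition met.
  → Every requirement is satisfied — jurisdiction.
The Superior Court of Yarhaven:
  (a) The claim is a property claim, not a consumer claim, so this disjunct is met. Satisfied.
  (b) The plaintiff resides in Yarbourne, which is not Yarhaven. Satisfied.
  (c) The claim is a property claim — that alternative is enough. And the carve-out is inapplicable — the operative events occurred in Norstead, not Yarhaven. Condition met.
  (d) The amount in controversy is 14,900 dollars, within the $25,000 ceiling, which satisfies one of the alternatives. Met.
  (e) The corporate defendant(s) have their principal place of business in Yarbourne, not Yarhaven. Fails.
  → At least one condition fails; no jurisdiction.
Courts with jurisdiction: the Provincial Court of Morbourne — 1 in total.

1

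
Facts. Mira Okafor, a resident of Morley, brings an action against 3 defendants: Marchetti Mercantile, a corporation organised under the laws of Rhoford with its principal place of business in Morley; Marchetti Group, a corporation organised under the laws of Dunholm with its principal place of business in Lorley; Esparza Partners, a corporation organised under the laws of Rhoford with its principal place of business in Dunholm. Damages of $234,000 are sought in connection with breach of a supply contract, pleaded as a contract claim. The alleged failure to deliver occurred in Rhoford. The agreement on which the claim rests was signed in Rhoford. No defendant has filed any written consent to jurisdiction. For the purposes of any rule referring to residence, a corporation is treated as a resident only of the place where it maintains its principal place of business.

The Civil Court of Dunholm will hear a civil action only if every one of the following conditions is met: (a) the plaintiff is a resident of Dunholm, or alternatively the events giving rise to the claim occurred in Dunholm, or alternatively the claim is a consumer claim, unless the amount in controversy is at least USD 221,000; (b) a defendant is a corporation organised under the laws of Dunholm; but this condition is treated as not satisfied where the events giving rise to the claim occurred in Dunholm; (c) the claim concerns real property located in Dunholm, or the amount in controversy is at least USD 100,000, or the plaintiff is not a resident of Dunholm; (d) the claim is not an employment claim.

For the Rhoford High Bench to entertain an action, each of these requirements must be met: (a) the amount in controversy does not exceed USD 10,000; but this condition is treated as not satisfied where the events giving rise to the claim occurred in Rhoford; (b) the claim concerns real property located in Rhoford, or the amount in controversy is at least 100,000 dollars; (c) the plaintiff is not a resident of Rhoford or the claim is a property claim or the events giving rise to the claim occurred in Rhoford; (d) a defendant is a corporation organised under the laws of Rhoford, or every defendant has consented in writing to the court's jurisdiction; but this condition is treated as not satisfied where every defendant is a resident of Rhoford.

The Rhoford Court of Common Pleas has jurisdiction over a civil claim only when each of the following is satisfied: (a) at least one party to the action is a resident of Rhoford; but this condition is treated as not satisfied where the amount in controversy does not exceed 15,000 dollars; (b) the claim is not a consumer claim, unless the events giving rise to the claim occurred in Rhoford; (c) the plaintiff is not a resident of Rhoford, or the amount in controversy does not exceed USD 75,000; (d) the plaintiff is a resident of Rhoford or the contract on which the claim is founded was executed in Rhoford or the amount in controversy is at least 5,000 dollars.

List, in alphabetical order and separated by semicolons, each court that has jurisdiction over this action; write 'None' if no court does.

the Civil Court of Dunholm

The Civil Court of Dunholm:
  (a) The plaintiff resides in Morley, not Dunholm; the operative events occurred in Rhoford, not Dunholm; the claim is a contract claim, not a consumer claim — no alternative holds. The proviso rescues it, though: the amount in controversy is USD 234,000, which meets the USD 221,000 floor. Met.
  (b) Marchetti Group is organised under the laws of Dunholm. The exception is not triggered, since the operative events occurred in Rhoford, not Dunholm. Satisfied.
  (c) The amount in controversy is USD 234,000, which meets the 100,000 dollars floor — that alternative is enough. Met.
  (d) The claim is a contract claim, not an employment claim. Condition met.
  → All conditions met; jurisdiction exists.
The Rhoford High Bench:
  (a) The amount in controversy is USD 234,000, above the USD 10,000 ceiling. Condition not met.
  (b) The amount in controversy is $234,000, which meets the USD 100,000 floor — that alternative is enough. Condition met.
  (c) The plaintiff resides in Morley, which is not Rhoford, so one alternative holds. Condition met.
  (d) Marchetti Mercantile is organised under the laws of Rhoford, so one alternative holds. The exception is not triggered, since the defendants reside as follows — Marchetti Mercantile in Morley, Marchetti Group in Lorley, Esparza Partners in Dunholm — not all in Rhoford. Satisfied.
  → At least one condition fails; no jurisdiction.
The Rhoford Court of Common Pleas:
  (a) No party resides in Rhoford. Not satisfied.
  (b) The claim is a contract claim, not a consumer claim. Condition met.
  (c) The plaintiff resides in Morley, which is not Rhoford, so one alternative holds. Condition met.
  (d) The contract was executed in Rhoford, so this disjunct is met. Condition met.
  → No jurisdiction.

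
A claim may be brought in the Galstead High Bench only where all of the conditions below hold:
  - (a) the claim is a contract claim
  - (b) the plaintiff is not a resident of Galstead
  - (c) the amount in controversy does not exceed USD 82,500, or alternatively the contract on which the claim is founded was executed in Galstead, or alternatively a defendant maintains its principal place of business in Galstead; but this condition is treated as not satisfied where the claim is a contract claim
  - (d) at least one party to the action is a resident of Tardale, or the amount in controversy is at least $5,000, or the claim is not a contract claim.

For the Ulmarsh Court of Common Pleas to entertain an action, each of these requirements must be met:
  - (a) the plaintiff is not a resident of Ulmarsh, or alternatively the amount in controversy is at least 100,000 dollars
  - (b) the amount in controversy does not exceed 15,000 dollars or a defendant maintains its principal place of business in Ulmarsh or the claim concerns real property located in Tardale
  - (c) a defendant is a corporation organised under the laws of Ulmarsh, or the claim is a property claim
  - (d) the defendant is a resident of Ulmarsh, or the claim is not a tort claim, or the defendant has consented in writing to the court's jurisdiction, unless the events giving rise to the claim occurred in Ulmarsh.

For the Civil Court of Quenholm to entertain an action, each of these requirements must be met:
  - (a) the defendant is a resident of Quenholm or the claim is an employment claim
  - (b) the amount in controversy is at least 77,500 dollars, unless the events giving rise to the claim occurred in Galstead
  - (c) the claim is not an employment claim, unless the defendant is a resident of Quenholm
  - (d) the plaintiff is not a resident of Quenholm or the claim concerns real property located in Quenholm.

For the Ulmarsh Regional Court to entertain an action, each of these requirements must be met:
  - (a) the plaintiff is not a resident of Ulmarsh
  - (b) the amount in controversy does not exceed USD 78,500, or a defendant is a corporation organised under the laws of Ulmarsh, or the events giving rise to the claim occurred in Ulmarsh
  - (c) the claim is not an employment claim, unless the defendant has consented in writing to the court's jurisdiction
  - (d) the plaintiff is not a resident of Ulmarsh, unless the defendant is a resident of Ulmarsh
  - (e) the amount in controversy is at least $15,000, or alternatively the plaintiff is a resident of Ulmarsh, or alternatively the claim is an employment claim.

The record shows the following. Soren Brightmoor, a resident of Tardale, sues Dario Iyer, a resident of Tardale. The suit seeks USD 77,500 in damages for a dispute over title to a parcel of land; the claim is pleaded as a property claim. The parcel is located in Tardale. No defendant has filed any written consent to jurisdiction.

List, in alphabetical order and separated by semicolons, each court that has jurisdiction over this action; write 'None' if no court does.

the Ulmarsh Court of Common Pleas; the Ulmarsh Regional Court

The Galstead High Bench:
  (a) The claim is a property claim, not a contract claim. Not met.
  (b) The plaintiff resides in Tardale, which is not Galstead. Satisfied.
  (c) The amount in controversy is USD 77,500, within the USD 82,500 ceiling, so one alternative holds. The carve-out does not apply: the claim is a property claim, not a contract claim. Condition met.
  (d) Soren Brightmoor resides in Tardale, so this disjunct is met. Met.
  → No jurisdiction.
The Ulmarsh Court of Common Pleas:
  (a) The plaintiff resides in Tardale, which is not Ulmarsh, so one alternative holds. Condition met.
  (b) The property lies in Tardale, so this disjunct is met. Satisfied.
  (c) The claim is a property claim, so this disjunct is met. Condition met.
  (d) The claim is a property claim, not a tort claim — that alternative is enough. Condition met.
  → Every requirement is satisfied — jurisdiction.
The Civil Court of Quenholm:
  (a) The defendant resides in Tardale, not Quenholm; the claim is a property claim, not an employment claim — no alternative holds. Not met.
  (b) The amount in controversy is 77,500 dollars, which meets the $77,500 floor. Condition met.
  (c) The claim is a property claim, not an employment claim. Met.
  (d) The plaintiff resides in Tardale, which is not Quenholm, which satisfies one of the alternatives. Condition met.
  → The court lacks jurisdiction.
The Ulmarsh Regional Court:
  (a) The plaintiff resides in Tardale, which is not Ulmarsh. Met.
  (b) The amount in controversy is USD 77,500, within the USD 78,500 ceiling — that alternative is enough. Met.
  (c) The claim is a property claim, not an employment claim. Condition met.
  (d) The plaintiff resides in Tardale, which is not Ulmarsh. Met.
  (e) The amount in controversy is USD 77,500, which meets the USD 15,000 floor, so one alternative holds. Condition met.
  → Every requirement is satisfied — jurisdiction.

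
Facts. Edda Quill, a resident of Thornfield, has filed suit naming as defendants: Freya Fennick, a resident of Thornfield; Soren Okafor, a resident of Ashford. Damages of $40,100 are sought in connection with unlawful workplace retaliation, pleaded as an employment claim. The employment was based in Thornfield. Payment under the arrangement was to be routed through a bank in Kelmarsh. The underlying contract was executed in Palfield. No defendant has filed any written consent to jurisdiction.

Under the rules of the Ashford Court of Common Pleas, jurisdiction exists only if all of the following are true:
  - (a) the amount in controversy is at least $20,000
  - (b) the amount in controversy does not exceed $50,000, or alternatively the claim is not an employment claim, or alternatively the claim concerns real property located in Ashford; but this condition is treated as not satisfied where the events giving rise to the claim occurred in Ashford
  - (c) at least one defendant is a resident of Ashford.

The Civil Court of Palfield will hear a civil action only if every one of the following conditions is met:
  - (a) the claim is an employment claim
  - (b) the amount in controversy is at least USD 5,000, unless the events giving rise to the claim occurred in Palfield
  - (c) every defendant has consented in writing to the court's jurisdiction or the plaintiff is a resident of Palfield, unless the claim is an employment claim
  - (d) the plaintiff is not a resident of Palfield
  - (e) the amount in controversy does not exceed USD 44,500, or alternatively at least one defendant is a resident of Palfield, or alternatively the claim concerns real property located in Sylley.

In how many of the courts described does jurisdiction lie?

2

The Ashford Court of Common Pleas:
  (a) The amount in controversy is USD 40,100, which meets the $20,000 floor. Satisfied.
  (b) The amount in controversy is USD 40,100, within the 50,000 dollars ceiling — that alternative is enough. And the carve-out is inapplicable — the operative events occurred in Thornfield, not Ashford. Satisfied.
  (c) Soren Okafor resides in Ashford. Met.
  → Every requirement is satisfied — jurisdiction.
The Civil Court of Palfield:
  (a) The claim is an employment claim. Condition met.
  (b) The amount in controversy is 40,100 dollars, which meets the 5,000 dollars floor. Satisfied.
  (c) No such written consent has been filed; the plaintiff resides in Thornfield, not Palfield — none of the alternatives is met. But the claim is an employment claim, and the 'unless' clause therefore excuses the requirement. Satisfied.
  (d) The plaintiff resides in Thornfield, which is not Palfield. Met.
  (e) The amount in controversy is 40,100 dollars, within the USD 44,500 ceiling, so this disjunct is met. Met.
  → Every requirement is satisfied — jurisdiction.
Courts with jurisdiction: the Ashford Court of Common Pleas, the Civil Court of Palfield — 2 in total.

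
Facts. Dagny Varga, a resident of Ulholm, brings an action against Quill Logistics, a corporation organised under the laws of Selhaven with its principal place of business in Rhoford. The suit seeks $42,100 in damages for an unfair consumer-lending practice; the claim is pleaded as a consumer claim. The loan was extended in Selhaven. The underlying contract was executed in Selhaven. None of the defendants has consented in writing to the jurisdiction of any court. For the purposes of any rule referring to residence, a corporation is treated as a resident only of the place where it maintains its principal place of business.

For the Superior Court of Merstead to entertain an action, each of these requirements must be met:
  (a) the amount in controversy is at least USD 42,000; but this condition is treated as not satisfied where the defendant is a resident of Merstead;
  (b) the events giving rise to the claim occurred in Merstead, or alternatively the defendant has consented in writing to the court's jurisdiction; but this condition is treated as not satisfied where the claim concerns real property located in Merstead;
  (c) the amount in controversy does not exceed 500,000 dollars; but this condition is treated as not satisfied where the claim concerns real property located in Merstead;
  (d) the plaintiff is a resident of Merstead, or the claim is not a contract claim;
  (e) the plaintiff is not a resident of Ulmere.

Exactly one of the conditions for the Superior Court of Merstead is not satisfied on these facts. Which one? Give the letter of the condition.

(b)

The Superior Court of Merstead:
  (a) The amount in controversy is 42,100 dollars, which meets the USD 42,000 floor. The exception is not triggered, since the defendant resides in Rhoford, not Merstead. Satisfied.
  (b) The operative events occurred in Selhaven, not Merstead; no such written consent has been filed — every alternative fails. Condition not met.
  (c) The amount in controversy is 42,100 dollars, within the 500,000 dollars ceiling. And the carve-out is inapplicable — the claim does not concern real property. Satisfied.
  (d) The claim is a consumer claim, not a contract claim, which satisfies one of the alternatives. Condition met.
  (e) The plaintiff resides in Ulholm, which is not Ulmere. Met.
Only condition (b) fails.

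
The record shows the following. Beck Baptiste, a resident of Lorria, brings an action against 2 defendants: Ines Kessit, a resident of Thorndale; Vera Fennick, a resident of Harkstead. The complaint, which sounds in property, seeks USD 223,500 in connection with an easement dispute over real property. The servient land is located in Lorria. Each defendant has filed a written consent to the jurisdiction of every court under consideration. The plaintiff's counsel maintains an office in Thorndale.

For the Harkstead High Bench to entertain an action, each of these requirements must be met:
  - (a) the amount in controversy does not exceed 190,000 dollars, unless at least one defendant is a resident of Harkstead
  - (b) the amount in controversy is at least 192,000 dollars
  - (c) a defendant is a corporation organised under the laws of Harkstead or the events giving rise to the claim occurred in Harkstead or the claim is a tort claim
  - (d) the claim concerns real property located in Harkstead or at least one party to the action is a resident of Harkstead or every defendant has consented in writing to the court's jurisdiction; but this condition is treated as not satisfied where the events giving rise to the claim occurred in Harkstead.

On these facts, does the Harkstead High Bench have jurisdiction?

No

The Harkstead High Bench:
  (a) The amount in controversy is USD 223,500, above the $190,000 ceiling. But Vera Fennick resides in Harkstead, and the 'unless' clause therefore excuses the requirement. Satisfied.
  (b) The amount in controversy is 223,500 dollars, which meets the $192,000 floor. Condition met.
  (c) No defendant is a corporation; the operative events occurred in Lorria, not Harkstead; the claim is a property claim, not a tort claim — none of the alternatives is met. Not met.
  (d) Vera Fennick resides in Harkstead, so one alternative holds. The exception is not triggered, since the operative events occurred in Lorria, not Harkstead. Satisfied.
  → No jurisdiction.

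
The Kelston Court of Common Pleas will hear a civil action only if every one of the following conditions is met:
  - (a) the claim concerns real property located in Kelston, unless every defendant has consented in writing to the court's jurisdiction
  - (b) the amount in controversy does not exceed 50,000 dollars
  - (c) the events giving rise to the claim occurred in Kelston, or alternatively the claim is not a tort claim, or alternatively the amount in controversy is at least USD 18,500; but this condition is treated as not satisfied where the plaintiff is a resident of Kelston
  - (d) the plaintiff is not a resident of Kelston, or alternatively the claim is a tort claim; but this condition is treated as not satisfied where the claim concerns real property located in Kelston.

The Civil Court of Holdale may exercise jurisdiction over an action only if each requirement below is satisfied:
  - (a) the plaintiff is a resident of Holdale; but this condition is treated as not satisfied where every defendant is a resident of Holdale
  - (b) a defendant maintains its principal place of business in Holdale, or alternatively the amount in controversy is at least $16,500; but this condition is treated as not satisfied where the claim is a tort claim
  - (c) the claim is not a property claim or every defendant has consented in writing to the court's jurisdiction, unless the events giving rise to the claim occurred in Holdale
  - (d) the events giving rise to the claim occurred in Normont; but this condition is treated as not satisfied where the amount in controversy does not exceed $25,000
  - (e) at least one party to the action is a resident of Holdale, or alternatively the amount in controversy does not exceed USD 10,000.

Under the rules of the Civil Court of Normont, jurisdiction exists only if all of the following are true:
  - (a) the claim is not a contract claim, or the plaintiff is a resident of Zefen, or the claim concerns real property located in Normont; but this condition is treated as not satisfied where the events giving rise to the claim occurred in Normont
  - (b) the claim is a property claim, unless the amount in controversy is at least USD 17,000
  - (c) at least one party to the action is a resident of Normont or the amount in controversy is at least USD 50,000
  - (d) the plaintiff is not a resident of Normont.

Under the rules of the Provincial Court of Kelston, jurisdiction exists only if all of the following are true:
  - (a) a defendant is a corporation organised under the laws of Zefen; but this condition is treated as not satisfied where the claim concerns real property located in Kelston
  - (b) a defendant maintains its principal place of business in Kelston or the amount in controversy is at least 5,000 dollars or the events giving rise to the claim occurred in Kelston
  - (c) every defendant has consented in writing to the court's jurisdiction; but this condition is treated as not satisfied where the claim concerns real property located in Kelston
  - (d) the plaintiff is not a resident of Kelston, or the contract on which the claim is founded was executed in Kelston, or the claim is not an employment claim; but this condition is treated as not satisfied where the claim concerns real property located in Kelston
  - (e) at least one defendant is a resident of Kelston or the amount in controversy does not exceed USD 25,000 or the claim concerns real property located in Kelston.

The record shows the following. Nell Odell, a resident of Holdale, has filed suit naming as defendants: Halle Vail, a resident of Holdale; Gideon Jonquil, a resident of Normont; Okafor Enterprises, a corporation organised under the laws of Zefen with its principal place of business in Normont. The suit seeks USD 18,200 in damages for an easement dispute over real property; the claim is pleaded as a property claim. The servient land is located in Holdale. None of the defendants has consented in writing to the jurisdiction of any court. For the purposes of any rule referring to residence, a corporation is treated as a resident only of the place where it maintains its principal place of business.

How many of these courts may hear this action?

1

The Kelston Court of Common Pleas:
  (a) The property lies in Holdale, not Kelston. The proviso offers no rescue either, since no such written consent has been filed. Not met.
  (b) The amount in controversy is USD 18,200, within the USD 50,000 ceiling. Condition met.
  (c) The claim is a property claim, not a tort claim, which satisfies one of the alternatives. The exception is not triggered, since the plaintiff resides in Holdale, not Kelston. Satisfied.
  (d) The plaintiff resides in Holdale, which is not Kelston — that alternative is enough. And the carve-out is inapplicable — the property lies in Holdale, not Kelston. Condition met.
  → Not every requirement is met — no jurisdiction.
The Civil Court of Holdale:
  (a) The plaintiff resides in Holdale. The carve-out does not apply: the defendants reside as follows — Halle Vail in Holdale, Gideon Jonquil in Normont, Okafor Enterprises in Normont — not all in Holdale. Condition met.
  (b) The amount in controversy is $18,200, which meets the USD 16,500 floor, so this disjunct is met. The exception is not triggered, since the claim is a property claim, not a tort claim. Met.
  (c) The claim is a property claim; no such written consent has been filed — no alternative holds. However, the operative events occurred in Holdale, so the 'unless' proviso supplies this condition. Condition met.
  (d) The operative events occurred in Holdale, not Normont. Not satisfied.
  (e) Nell Odell resides in Holdale, so this disjunct is met. Condition met.
  → No jurisdiction.
The Civil Court of Normont:
  (a) The claim is a property claim, not a contract claim, which satisfies one of the alternatives. The carve-out does not apply: the operative events occurred in Holdale, not Normont. Satisfied.
  (b) The claim is a property claim. Met.
  (c) Gideon Jonquil resides in Normont, which satisfies one of the alternatives. Condition met.
  (d) The plaintiff resides in Holdale, which is not Normont. Met.
  → All conditions met; jurisdiction exists.
The Provincial Court of Kelston:
  (a) Okafor Enterprises is organised under the laws of Zefen. The exception is not triggered, since the property lies in Holdale, not Kelston. Satisfied.
  (b) The amount in controversy is USD 18,200, which meets the $5,000 floor, which satisfies one of the alternatives. Condition met.
  (c) No such written consent has been filed. Condition not met.
  (d) The plaintiff resides in Holdale, which is not Kelston, which satisfies one of the alternatives. The carve-out does not apply: the property lies in Holdale, not Kelston. Met.
  (e) The amount in controversy is $18,200, within the $25,000 ceiling, so one alternative holds. Satisfied.
  → At least one condition fails; no jurisdiction.
Courts with jurisdiction: the Civil Court of Normont — 1 in total.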